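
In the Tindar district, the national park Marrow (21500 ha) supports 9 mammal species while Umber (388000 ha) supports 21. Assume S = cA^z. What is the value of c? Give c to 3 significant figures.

z = ln(S₂/S₁) / ln(A₂/A₁) = ln(21/9) / ln(388000/21500) = 0.8473 / 2.8930 = 0.2929
c = S₁ / A₁^z = 9 / 21500^0.2929 = 9 / 18.57 = 0.4846

0.485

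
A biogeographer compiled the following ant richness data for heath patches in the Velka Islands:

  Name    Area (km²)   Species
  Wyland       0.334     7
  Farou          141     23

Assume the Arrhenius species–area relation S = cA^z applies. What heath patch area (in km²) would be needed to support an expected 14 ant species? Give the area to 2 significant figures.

z = ln(23/7) / ln(141/0.334) = 1.1896 / 6.0454 = 0.1968
c = 7 / 0.334^0.1968 = 7 / 0.8059 = 8.686
A = (14/8.686)^(1/0.1968) ⇒ ln A = ln(1.612)/0.1968 = 2.4259
A = e^2.4259 ≈ 11.31 km²

11 km²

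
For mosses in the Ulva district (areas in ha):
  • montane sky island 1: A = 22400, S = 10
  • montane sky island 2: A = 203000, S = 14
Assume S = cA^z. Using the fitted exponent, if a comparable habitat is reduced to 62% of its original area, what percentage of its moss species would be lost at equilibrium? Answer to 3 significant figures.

7.04%

z = ln(14/10) / ln(203000/22400) = 0.3365 / 2.2041 = 0.1527
S_new/S_old = (A_new/A_old)^z = 0.62^0.1527 = exp(0.1527 × -0.4780) = 0.9296
Fraction lost = 1 − 0.9296 = 0.07038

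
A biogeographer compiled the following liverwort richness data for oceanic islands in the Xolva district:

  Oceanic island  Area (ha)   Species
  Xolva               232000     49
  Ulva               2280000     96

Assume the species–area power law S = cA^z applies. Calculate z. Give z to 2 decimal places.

0.29

Taking logs: ln S = ln c + z ln A, so z = (ln S₂ − ln S₁)/(ln A₂ − ln A₁).
z = ln(96/49) / ln(2280000/232000) = ln(1.959) / ln(9.828) = 0.6725 / 2.2852 = 0.2943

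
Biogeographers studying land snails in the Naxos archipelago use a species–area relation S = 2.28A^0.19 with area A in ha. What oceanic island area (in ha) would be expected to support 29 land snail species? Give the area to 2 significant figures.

650000 ha

29 = 2.28 × A^0.19  ⇒  A^0.19 = 29/2.28 = 12.72
ln A = ln(12.72) / 0.19 = 2.5431 / 0.19 = 13.3848
A = e^13.3848 ≈ 650076 ha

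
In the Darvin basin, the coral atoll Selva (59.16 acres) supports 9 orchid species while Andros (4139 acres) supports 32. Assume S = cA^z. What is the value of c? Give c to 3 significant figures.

2.66

z = ln(S₂/S₁) / ln(A₂/A₁) = ln(32/9) / ln(4139/59.16) = 1.2685 / 4.2480 = 0.2986
c = S₁ / A₁^z = 9 / 59.16^0.2986 = 9 / 3.382 = 2.661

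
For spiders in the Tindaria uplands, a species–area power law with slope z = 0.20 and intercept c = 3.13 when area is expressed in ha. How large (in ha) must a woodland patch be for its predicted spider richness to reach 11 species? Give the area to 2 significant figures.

540 ha

11 = 3.13 × A^0.2  ⇒  A^0.2 = 11/3.13 = 3.514
ln A = ln(3.514) / 0.2 = 1.2569 / 0.2 = 6.2843
A = e^6.2843 ≈ 536.1 ha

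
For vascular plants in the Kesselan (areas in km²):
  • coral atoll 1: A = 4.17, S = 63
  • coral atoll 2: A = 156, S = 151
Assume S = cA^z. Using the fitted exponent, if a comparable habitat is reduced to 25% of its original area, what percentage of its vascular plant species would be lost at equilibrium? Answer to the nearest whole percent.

z = ln(151/63) / ln(156/4.17) = 0.8741 / 3.6219 = 0.2413
S_new/S_old = (A_new/A_old)^z = 0.25^0.2413 = exp(0.2413 × -1.3863) = 0.7156
Fraction lost = 1 − 0.7156 = 0.2844

28%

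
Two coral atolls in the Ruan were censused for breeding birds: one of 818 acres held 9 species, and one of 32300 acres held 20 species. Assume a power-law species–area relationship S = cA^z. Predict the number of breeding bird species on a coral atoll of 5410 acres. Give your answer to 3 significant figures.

z = ln(20/9) / ln(32300/818) = 0.7985 / 3.6760 = 0.2172
c = 9 / 818^0.2172 = 9 / 4.293 = 2.097
S₃ = 2.097 × 5410^0.2172 = 2.097 × 6.471 ≈ 13.57

13.6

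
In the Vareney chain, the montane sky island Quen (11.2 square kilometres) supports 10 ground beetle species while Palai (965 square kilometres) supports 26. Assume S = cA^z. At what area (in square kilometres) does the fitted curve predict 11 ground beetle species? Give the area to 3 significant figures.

z = ln(26/10) / ln(965/11.2) = 0.9555 / 4.4562 = 0.2144
c = 10 / 11.2^0.2144 = 10 / 1.679 = 5.957
A = (11/5.957)^(1/0.2144) ⇒ ln A = ln(1.847)/0.2144 = 2.8604
A = e^2.8604 ≈ 17.47 square kilometres

17.5 square kilometres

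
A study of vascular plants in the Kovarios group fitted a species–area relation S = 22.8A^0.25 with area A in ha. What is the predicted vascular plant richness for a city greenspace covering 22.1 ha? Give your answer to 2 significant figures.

49

S = 22.8 × 22.1^0.25
ln S = ln 22.8 + 0.25 × ln 22.1 = 3.1268 + 0.25 × 3.0956 = 3.9007
S = e^3.9007 ≈ 49.43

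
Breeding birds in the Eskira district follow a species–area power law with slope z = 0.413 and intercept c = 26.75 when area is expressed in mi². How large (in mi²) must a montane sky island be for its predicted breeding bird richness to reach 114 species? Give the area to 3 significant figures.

114 = 26.75 × A^0.413  ⇒  A^0.413 = 114/26.75 = 4.262
ln A = ln(4.262) / 0.413 = 1.4497 / 0.413 = 3.5101
A = e^3.5101 ≈ 33.45 mi²

33.5 mi²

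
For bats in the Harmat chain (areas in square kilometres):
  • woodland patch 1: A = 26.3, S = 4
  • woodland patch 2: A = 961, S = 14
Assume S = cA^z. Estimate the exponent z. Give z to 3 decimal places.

0.348

Taking logs: ln S = ln c + z ln A, so z = (ln S₂ − ln S₁)/(ln A₂ − ln A₁).
z = ln(14/4) / ln(961/26.3) = ln(3.5) / ln(36.54) = 1.2528 / 3.5984 = 0.3481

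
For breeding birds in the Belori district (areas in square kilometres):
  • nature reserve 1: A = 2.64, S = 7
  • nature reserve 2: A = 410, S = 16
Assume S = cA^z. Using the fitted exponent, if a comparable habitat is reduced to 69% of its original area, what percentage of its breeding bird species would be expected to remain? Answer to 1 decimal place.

z = ln(16/7) / ln(410/2.64) = 0.8267 / 5.0454 = 0.1638
S_new/S_old = (A_new/A_old)^z = 0.69^0.1638 = exp(0.1638 × -0.3711) = 0.941

94.1%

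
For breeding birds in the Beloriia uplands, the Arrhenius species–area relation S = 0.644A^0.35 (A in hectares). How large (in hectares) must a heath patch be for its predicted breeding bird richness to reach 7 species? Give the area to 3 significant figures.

913 hectares

7 = 0.644 × A^0.35  ⇒  A^0.35 = 7/0.644 = 10.87
ln A = ln(10.87) / 0.35 = 2.3860 / 0.35 = 6.8170
A = e^6.8170 ≈ 913.3 hectares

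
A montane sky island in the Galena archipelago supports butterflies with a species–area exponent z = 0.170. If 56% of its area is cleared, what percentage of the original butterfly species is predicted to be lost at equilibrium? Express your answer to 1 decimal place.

S_new/S_old = (A_new/A_old)^z = 0.44^0.17
= exp(0.17 × ln 0.44) = exp(0.17 × -0.8210) = exp(-0.1396) ≈ 0.8697
Fraction lost = 1 − 0.8697 = 0.1303

13.0%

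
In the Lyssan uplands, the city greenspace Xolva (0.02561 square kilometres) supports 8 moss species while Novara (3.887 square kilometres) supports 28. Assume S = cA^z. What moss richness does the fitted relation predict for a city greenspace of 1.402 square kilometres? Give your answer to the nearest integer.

22

z = ln(28/8) / ln(3.887/0.02561) = 1.2528 / 5.0224 = 0.2494
c = 8 / 0.02561^0.2494 = 8 / 0.4009 = 19.96
S₃ = 19.96 × 1.402^0.2494 = 19.96 × 1.088 ≈ 21.71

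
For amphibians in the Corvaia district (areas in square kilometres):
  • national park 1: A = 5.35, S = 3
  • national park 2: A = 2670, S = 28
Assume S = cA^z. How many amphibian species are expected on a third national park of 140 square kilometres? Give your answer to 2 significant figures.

z = ln(28/3) / ln(2670/5.35) = 2.2336 / 6.2127 = 0.3595
c = 3 / 5.35^0.3595 = 3 / 1.827 = 1.642
S₃ = 1.642 × 140^0.3595 = 1.642 × 5.91 ≈ 9.701

9.7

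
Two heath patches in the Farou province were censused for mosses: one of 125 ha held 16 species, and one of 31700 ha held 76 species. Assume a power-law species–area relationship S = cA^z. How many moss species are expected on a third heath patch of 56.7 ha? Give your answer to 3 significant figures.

12.8

z = ln(76/16) / ln(31700/125) = 1.5581 / 5.5358 = 0.2815
c = 16 / 125^0.2815 = 16 / 3.892 = 4.111
S₃ = 4.111 × 56.7^0.2815 = 4.111 × 3.116 ≈ 12.81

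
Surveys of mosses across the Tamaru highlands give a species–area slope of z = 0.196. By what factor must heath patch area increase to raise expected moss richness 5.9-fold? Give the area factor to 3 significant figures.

(A₂/A₁)^0.196 = 5.9, so A₂/A₁ = 5.9^(1/0.196) = 5.9^5.102
ln(A₂/A₁) = ln 5.9 / 0.196 = 1.7750 / 0.196 = 9.0559
A₂/A₁ = e^9.0559 ≈ 8569

8570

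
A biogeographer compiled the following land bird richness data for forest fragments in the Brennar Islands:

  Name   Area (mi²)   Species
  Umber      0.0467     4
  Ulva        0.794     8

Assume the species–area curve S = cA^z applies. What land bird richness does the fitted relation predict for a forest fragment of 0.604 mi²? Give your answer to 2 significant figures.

7.5

z = ln(8/4) / ln(0.794/0.0467) = 0.6931 / 2.8333 = 0.2446
c = 4 / 0.0467^0.2446 = 4 / 0.4726 = 8.464
S₃ = 8.464 × 0.604^0.2446 = 8.464 × 0.884 ≈ 7.482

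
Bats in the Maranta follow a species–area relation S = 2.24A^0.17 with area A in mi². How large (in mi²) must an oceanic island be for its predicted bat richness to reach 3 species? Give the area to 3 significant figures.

5.58 mi²

3 = 2.24 × A^0.17  ⇒  A^0.17 = 3/2.24 = 1.339
ln A = ln(1.339) / 0.17 = 0.2921 / 0.17 = 1.7184
A = e^1.7184 ≈ 5.576 mi²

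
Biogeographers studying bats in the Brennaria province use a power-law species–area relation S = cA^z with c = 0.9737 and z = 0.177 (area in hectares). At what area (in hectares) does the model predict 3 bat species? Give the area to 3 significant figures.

3 = 0.9737 × A^0.177  ⇒  A^0.177 = 3/0.9737 = 3.081
ln A = ln(3.081) / 0.177 = 1.1253 / 0.177 = 6.3574
A = e^6.3574 ≈ 576.8 hectares

577 hectares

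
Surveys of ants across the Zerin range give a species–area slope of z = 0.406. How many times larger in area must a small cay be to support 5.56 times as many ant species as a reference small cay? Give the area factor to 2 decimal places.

68.42

(A₂/A₁)^0.406 = 5.56, so A₂/A₁ = 5.56^(1/0.406) = 5.56^2.463
ln(A₂/A₁) = ln 5.56 / 0.406 = 1.7156 / 0.406 = 4.2256
A₂/A₁ = e^4.2256 ≈ 68.42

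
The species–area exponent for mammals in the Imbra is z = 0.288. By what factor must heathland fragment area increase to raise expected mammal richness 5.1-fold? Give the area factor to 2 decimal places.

(A₂/A₁)^0.288 = 5.1, so A₂/A₁ = 5.1^(1/0.288) = 5.1^3.472
ln(A₂/A₁) = ln 5.1 / 0.288 = 1.6292 / 0.288 = 5.6571
A₂/A₁ = e^5.6571 ≈ 286.3

286.31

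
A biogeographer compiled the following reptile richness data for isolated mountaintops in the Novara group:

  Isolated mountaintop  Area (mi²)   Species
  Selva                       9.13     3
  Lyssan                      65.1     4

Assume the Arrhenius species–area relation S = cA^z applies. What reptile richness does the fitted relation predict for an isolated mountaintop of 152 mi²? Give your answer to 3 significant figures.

z = ln(4/3) / ln(65.1/9.13) = 0.2877 / 1.9644 = 0.1465
c = 3 / 9.13^0.1465 = 3 / 1.382 = 2.17
S₃ = 2.17 × 152^0.1465 = 2.17 × 2.087 ≈ 4.529

4.53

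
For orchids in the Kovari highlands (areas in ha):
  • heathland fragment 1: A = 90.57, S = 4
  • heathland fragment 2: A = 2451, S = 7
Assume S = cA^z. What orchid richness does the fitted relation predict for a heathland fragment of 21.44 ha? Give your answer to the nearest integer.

z = ln(7/4) / ln(2451/90.57) = 0.5596 / 3.2981 = 0.1697
c = 4 / 90.57^0.1697 = 4 / 2.148 = 1.862
S₃ = 1.862 × 21.44^0.1697 = 1.862 × 1.682 ≈ 3.132

3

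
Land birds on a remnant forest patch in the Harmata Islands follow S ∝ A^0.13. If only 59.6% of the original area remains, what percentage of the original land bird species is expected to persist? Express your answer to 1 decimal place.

S_new/S_old = (A_new/A_old)^z = 0.596^0.13
= exp(0.13 × ln 0.596) = exp(0.13 × -0.5175) = exp(-0.0673) ≈ 0.9349

93.5%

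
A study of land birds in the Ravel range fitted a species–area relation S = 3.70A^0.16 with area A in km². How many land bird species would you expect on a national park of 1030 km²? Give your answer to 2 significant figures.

11

S = 3.7 × 1030^0.16
ln S = ln 3.7 + 0.16 × ln 1030 = 1.3083 + 0.16 × 6.9373 = 2.4183
S = e^2.4183 ≈ 11.23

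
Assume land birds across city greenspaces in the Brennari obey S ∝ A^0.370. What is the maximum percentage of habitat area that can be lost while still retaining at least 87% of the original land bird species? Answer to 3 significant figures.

Need (A_new/A_old)^0.37 = 0.87, so A_new/A_old = 0.87^(1/0.37) = 0.87^2.703
ln(A_new/A_old) = ln 0.87 / 0.37 = -0.1393 / 0.37 = -0.3764
A_new/A_old = e^-0.3764 ≈ 0.6863
Fraction that can be lost = 1 − 0.6863 = 0.3137

31.4%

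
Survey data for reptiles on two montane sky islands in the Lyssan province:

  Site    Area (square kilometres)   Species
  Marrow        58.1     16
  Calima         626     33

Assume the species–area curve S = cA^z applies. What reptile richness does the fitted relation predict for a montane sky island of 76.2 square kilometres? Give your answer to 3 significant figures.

z = ln(33/16) / ln(626/58.1) = 0.7239 / 2.3772 = 0.3045
c = 16 / 58.1^0.3045 = 16 / 3.445 = 4.644
S₃ = 4.644 × 76.2^0.3045 = 4.644 × 3.742 ≈ 17.38

17.4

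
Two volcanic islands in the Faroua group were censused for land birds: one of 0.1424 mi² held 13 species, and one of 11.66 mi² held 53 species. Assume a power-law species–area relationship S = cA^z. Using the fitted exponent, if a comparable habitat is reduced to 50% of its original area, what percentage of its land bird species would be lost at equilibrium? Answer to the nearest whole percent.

z = ln(53/13) / ln(11.66/0.1424) = 1.4053 / 4.4053 = 0.3190
S_new/S_old = (A_new/A_old)^z = 0.5^0.3190 = exp(0.3190 × -0.6931) = 0.8016
Fraction lost = 1 − 0.8016 = 0.1984

20%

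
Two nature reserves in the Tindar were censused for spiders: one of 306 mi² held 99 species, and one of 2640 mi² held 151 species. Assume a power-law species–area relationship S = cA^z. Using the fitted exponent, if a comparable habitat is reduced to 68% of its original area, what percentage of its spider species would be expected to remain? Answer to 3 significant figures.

92.7%

z = ln(151/99) / ln(2640/306) = 0.4222 / 2.1549 = 0.1959
S_new/S_old = (A_new/A_old)^z = 0.68^0.1959 = exp(0.1959 × -0.3857) = 0.9272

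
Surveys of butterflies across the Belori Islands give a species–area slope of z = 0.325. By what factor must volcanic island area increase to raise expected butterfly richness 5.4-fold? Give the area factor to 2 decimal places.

(A₂/A₁)^0.325 = 5.4, so A₂/A₁ = 5.4^(1/0.325) = 5.4^3.077
ln(A₂/A₁) = ln 5.4 / 0.325 = 1.6864 / 0.325 = 5.1889
A₂/A₁ = e^5.1889 ≈ 179.3

179.27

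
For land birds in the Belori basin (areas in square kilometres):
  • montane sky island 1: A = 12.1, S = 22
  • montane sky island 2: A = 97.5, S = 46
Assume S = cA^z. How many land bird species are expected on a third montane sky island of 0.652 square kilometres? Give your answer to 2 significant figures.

7.8

z = ln(46/22) / ln(97.5/12.1) = 0.7376 / 2.0866 = 0.3535
c = 22 / 12.1^0.3535 = 22 / 2.414 = 9.113
S₃ = 9.113 × 0.652^0.3535 = 9.113 × 0.8597 ≈ 7.835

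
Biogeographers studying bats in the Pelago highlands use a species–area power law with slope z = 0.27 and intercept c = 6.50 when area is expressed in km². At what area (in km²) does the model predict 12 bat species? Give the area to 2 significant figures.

9.7 km²

12 = 6.5 × A^0.27  ⇒  A^0.27 = 12/6.5 = 1.846
ln A = ln(1.846) / 0.27 = 0.6131 / 0.27 = 2.2708
A = e^2.2708 ≈ 9.687 km²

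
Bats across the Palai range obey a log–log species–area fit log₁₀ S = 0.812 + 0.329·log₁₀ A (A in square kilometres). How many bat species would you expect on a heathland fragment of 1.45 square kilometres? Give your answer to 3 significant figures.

7.33

S = 6.486 × 1.45^0.329 = 6.486 × 1.13 ≈ 7.33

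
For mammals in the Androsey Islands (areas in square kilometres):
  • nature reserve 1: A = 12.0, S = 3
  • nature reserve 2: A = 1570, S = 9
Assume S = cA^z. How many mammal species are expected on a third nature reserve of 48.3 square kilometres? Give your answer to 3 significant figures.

z = ln(9/3) / ln(1570/12) = 1.0986 / 4.8739 = 0.2254
c = 3 / 12^0.2254 = 3 / 1.751 = 1.713
S₃ = 1.713 × 48.3^0.2254 = 1.713 × 2.396 ≈ 4.106

4.11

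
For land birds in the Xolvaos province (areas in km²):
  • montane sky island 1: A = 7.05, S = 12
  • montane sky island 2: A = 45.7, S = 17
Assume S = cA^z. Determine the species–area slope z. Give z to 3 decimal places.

0.186

Taking logs: ln S = ln c + z ln A, so z = (ln S₂ − ln S₁)/(ln A₂ − ln A₁).
z = ln(17/12) / ln(45.7/7.05) = ln(1.417) / ln(6.482) = 0.3483 / 1.8691 = 0.1864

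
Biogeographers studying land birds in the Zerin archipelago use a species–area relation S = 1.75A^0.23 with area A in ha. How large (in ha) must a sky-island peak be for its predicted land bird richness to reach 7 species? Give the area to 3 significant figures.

7 = 1.75 × A^0.23  ⇒  A^0.23 = 7/1.75 = 4
ln A = ln(4) / 0.23 = 1.3863 / 0.23 = 6.0274
A = e^6.0274 ≈ 414.6 ha

415 ha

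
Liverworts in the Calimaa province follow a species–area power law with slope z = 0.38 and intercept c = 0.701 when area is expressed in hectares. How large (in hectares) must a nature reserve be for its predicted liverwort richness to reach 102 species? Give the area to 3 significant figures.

492000 hectares

102 = 0.701 × A^0.38  ⇒  A^0.38 = 102/0.701 = 145.5
ln A = ln(145.5) / 0.38 = 4.9802 / 0.38 = 13.1058
A = e^13.1058 ≈ 491807 hectares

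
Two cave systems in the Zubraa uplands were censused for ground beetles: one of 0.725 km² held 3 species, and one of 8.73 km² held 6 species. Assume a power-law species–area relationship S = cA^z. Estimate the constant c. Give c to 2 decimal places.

z = ln(S₂/S₁) / ln(A₂/A₁) = ln(6/3) / ln(8.73/0.725) = 0.6931 / 2.4883 = 0.2786
c = S₁ / A₁^z = 3 / 0.725^0.2786 = 3 / 0.9143 = 3.281

3.28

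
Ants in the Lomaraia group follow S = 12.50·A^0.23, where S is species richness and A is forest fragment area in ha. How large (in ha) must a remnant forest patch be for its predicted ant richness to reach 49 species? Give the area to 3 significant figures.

49 = 12.5 × A^0.23  ⇒  A^0.23 = 49/12.5 = 3.92
ln A = ln(3.92) / 0.23 = 1.3661 / 0.23 = 5.9395
A = e^5.9395 ≈ 379.8 ha

380 ha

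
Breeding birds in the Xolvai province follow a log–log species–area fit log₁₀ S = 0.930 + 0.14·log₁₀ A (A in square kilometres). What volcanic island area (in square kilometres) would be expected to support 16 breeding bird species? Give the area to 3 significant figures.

90.8 square kilometres

16 = 8.511 × A^0.14  ⇒  A^0.14 = 16/8.511 = 1.88
ln A = ln(1.88) / 0.14 = 0.6312 / 0.14 = 4.5085
A = e^4.5085 ≈ 90.78 square kilometres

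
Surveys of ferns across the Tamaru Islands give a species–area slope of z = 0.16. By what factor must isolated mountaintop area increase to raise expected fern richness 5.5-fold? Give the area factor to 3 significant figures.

(A₂/A₁)^0.16 = 5.5, so A₂/A₁ = 5.5^(1/0.16) = 5.5^6.25
ln(A₂/A₁) = ln 5.5 / 0.16 = 1.7047 / 0.16 = 10.6547
A₂/A₁ = e^10.6547 ≈ 42390

42400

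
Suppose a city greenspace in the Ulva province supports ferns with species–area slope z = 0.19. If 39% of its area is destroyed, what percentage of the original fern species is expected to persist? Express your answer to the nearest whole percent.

91%

S_new/S_old = (A_new/A_old)^z = 0.61^0.19
= exp(0.19 × ln 0.61) = exp(0.19 × -0.4943) = exp(-0.0939) ≈ 0.9104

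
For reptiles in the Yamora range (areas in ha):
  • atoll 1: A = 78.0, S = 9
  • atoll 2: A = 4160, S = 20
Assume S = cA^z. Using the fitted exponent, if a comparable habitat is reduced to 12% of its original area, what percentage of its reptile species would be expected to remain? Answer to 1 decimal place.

65.3%

z = ln(20/9) / ln(4160/78) = 0.7985 / 3.9766 = 0.2008
S_new/S_old = (A_new/A_old)^z = 0.12^0.2008 = exp(0.2008 × -2.1203) = 0.6533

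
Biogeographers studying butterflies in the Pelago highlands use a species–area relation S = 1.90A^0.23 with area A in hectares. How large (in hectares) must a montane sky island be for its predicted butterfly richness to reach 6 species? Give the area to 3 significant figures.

6 = 1.9 × A^0.23  ⇒  A^0.23 = 6/1.9 = 3.158
ln A = ln(3.158) / 0.23 = 1.1499 / 0.23 = 4.9996
A = e^4.9996 ≈ 148.4 hectares

148 hectares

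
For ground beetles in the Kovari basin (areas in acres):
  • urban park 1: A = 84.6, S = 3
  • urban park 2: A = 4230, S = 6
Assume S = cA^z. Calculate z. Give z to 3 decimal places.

Taking logs: ln S = ln c + z ln A, so z = (ln S₂ − ln S₁)/(ln A₂ − ln A₁).
z = ln(6/3) / ln(4230/84.6) = ln(2) / ln(50) = 0.6931 / 3.9120 = 0.1772

0.177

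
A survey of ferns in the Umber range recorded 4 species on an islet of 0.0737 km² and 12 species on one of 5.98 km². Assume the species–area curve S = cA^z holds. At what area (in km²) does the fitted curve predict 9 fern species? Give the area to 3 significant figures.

1.89 km²

z = ln(12/4) / ln(5.98/0.0737) = 1.0986 / 4.3962 = 0.2499
c = 4 / 0.0737^0.2499 = 4 / 0.5212 = 7.675
A = (9/7.675)^(1/0.2499) ⇒ ln A = ln(1.173)/0.2499 = 0.6372
A = e^0.6372 ≈ 1.891 km²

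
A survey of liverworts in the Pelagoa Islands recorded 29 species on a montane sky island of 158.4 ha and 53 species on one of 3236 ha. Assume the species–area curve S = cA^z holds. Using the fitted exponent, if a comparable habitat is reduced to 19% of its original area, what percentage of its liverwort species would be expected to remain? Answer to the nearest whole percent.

z = ln(53/29) / ln(3236/158.4) = 0.6030 / 3.0170 = 0.1999
S_new/S_old = (A_new/A_old)^z = 0.19^0.1999 = exp(0.1999 × -1.6607) = 0.7175

72%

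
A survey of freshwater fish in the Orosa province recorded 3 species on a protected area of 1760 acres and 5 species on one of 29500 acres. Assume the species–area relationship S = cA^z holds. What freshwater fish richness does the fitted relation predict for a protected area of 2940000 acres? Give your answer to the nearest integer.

z = ln(5/3) / ln(29500/1760) = 0.5108 / 2.8191 = 0.1812
c = 3 / 1760^0.1812 = 3 / 3.873 = 0.7745
S₃ = 0.7745 × 2940000^0.1812 = 0.7745 × 14.86 ≈ 11.51

12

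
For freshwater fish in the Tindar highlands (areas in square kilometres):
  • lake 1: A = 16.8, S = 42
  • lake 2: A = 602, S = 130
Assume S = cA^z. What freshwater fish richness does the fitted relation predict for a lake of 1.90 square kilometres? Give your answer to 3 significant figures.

z = ln(130/42) / ln(602/16.8) = 1.1299 / 3.5789 = 0.3157
c = 42 / 16.8^0.3157 = 42 / 2.437 = 17.24
S₃ = 17.24 × 1.9^0.3157 = 17.24 × 1.225 ≈ 21.11

21.1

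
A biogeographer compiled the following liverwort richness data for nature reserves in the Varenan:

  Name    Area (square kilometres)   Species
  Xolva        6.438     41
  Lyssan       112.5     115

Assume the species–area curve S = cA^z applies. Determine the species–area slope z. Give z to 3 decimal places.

Taking logs: ln S = ln c + z ln A, so z = (ln S₂ − ln S₁)/(ln A₂ − ln A₁).
z = ln(115/41) / ln(112.5/6.438) = ln(2.805) / ln(17.47) = 1.0314 / 2.8607 = 0.3605

0.361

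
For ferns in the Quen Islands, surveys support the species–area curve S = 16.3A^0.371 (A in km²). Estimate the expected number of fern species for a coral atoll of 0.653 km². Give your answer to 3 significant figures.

13.9

S = 16.3 × 0.653^0.371 = 16.3 × 0.8538 ≈ 13.92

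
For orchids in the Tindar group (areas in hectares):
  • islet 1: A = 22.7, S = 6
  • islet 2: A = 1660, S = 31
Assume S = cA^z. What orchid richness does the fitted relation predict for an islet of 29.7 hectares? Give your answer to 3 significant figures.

6.65

z = ln(31/6) / ln(1660/22.7) = 1.6422 / 4.2922 = 0.3826
c = 6 / 22.7^0.3826 = 6 / 3.302 = 1.817
S₃ = 1.817 × 29.7^0.3826 = 1.817 × 3.66 ≈ 6.65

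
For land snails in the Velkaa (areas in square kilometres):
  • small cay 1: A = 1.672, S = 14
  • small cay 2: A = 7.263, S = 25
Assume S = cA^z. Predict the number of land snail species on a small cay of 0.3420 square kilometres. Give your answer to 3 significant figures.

7.48

z = ln(25/14) / ln(7.263/1.672) = 0.5798 / 1.4688 = 0.3948
c = 14 / 1.672^0.3948 = 14 / 1.225 = 11.43
S₃ = 11.43 × 0.342^0.3948 = 11.43 × 0.6547 ≈ 7.483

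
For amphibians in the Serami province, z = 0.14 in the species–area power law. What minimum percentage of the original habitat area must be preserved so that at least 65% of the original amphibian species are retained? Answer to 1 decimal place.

4.6%

Need (A_new/A_old)^0.14 = 0.65, so A_new/A_old = 0.65^(1/0.14) = 0.65^7.143
ln(A_new/A_old) = ln 0.65 / 0.14 = -0.4308 / 0.14 = -3.0770
A_new/A_old = e^-3.0770 ≈ 0.0461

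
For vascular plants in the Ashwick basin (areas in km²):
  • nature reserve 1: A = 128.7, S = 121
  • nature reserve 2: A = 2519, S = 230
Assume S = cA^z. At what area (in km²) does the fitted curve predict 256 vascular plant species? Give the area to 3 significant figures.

z = ln(230/121) / ln(2519/128.7) = 0.6423 / 2.9741 = 0.2160
c = 121 / 128.7^0.2160 = 121 / 2.855 = 42.38
A = (256/42.38)^(1/0.2160) ⇒ ln A = ln(6.04)/0.2160 = 8.3275
A = e^8.3275 ≈ 4136 km²

4140 km²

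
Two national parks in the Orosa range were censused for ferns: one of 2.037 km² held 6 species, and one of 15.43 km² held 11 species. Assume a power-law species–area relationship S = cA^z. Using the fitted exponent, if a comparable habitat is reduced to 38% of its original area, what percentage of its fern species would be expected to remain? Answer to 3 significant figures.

74.9%

z = ln(11/6) / ln(15.43/2.037) = 0.6061 / 2.0248 = 0.2994
S_new/S_old = (A_new/A_old)^z = 0.38^0.2994 = exp(0.2994 × -0.9676) = 0.7485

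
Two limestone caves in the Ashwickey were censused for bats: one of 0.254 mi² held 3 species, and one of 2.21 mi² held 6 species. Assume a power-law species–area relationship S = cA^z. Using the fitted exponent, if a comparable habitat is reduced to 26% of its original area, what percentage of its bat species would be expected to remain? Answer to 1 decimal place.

64.9%

z = ln(6/3) / ln(2.21/0.254) = 0.6931 / 2.1634 = 0.3204
S_new/S_old = (A_new/A_old)^z = 0.26^0.3204 = exp(0.3204 × -1.3471) = 0.6495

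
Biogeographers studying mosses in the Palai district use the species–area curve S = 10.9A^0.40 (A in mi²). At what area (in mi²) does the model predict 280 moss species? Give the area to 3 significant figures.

280 = 10.9 × A^0.4  ⇒  A^0.4 = 280/10.9 = 25.69
ln A = ln(25.69) / 0.4 = 3.2460 / 0.4 = 8.1151
A = e^8.1151 ≈ 3344 mi²

3340 mi²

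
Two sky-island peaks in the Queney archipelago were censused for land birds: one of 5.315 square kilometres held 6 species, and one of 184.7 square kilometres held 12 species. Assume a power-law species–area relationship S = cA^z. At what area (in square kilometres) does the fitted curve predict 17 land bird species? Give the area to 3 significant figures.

z = ln(12/6) / ln(184.7/5.315) = 0.6931 / 3.5482 = 0.1954
c = 6 / 5.315^0.1954 = 6 / 1.386 = 4.329
A = (17/4.329)^(1/0.1954) ⇒ ln A = ln(3.927)/0.1954 = 7.0017
A = e^7.0017 ≈ 1099 square kilometres

1100 square kilometres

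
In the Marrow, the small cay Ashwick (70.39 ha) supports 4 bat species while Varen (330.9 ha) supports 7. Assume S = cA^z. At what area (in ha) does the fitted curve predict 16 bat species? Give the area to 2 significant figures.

3300 ha

z = ln(7/4) / ln(330.9/70.39) = 0.5596 / 1.5478 = 0.3616
c = 4 / 70.39^0.3616 = 4 / 4.656 = 0.8591
A = (16/0.8591)^(1/0.3616) ⇒ ln A = ln(18.62)/0.3616 = 8.0882
A = e^8.0882 ≈ 3256 ha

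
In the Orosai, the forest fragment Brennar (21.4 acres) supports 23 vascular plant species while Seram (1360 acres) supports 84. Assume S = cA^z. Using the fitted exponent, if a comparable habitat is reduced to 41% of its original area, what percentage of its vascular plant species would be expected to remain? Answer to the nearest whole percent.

76%

z = ln(84/23) / ln(1360/21.4) = 1.2953 / 4.1518 = 0.3120
S_new/S_old = (A_new/A_old)^z = 0.41^0.3120 = exp(0.3120 × -0.8916) = 0.7572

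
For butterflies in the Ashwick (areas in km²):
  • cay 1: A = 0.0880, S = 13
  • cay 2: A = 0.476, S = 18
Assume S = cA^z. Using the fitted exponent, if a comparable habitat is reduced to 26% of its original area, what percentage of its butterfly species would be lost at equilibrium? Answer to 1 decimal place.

22.9%

z = ln(18/13) / ln(0.476/0.088) = 0.3254 / 1.6881 = 0.1928
S_new/S_old = (A_new/A_old)^z = 0.26^0.1928 = exp(0.1928 × -1.3471) = 0.7713
Fraction lost = 1 − 0.7713 = 0.2287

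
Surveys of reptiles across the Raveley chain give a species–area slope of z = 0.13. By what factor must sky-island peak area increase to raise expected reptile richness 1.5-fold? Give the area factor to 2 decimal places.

22.62

(A₂/A₁)^0.13 = 1.5, so A₂/A₁ = 1.5^(1/0.13) = 1.5^7.692
ln(A₂/A₁) = ln 1.5 / 0.13 = 0.4055 / 0.13 = 3.1190
A₂/A₁ = e^3.1190 ≈ 22.62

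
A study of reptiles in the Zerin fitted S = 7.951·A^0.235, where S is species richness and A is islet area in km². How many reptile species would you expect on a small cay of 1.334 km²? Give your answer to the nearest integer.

S = 7.951 × 1.334^0.235 = 7.951 × 1.07 ≈ 8.508

9 species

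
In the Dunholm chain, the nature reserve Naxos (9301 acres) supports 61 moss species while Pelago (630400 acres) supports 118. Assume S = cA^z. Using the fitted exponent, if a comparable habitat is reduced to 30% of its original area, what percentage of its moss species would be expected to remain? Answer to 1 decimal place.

82.8%

z = ln(118/61) / ln(630400/9301) = 0.6598 / 4.2162 = 0.1565
S_new/S_old = (A_new/A_old)^z = 0.3^0.1565 = exp(0.1565 × -1.2040) = 0.8283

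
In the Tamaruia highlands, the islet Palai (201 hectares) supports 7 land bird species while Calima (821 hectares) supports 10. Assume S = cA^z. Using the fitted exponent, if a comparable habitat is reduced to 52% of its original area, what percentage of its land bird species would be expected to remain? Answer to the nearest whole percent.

z = ln(10/7) / ln(821/201) = 0.3567 / 1.4072 = 0.2535
S_new/S_old = (A_new/A_old)^z = 0.52^0.2535 = exp(0.2535 × -0.6539) = 0.8473

85%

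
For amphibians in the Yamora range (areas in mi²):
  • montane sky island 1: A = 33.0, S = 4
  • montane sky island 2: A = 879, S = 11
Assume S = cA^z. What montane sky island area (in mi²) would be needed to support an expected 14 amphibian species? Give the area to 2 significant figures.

1900 mi²

z = ln(11/4) / ln(879/33) = 1.0116 / 3.2823 = 0.3082
c = 4 / 33^0.3082 = 4 / 2.938 = 1.362
A = (14/1.362)^(1/0.3082) ⇒ ln A = ln(10.28)/0.3082 = 7.5613
A = e^7.5613 ≈ 1922 mi²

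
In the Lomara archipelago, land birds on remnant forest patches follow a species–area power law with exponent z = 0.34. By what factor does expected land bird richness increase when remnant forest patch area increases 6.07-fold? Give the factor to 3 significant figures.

1.85

S₂/S₁ = (A₂/A₁)^z = 6.07^0.34
ln(S₂/S₁) = 0.34 × ln 6.07 = 0.34 × 1.8034 = 0.6131
S₂/S₁ = e^0.6131 ≈ 1.846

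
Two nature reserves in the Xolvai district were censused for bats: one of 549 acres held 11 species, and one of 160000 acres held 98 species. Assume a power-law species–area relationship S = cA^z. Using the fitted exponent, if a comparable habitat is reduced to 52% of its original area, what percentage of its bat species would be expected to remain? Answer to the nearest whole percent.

z = ln(98/11) / ln(160000/549) = 2.1871 / 5.6748 = 0.3854
S_new/S_old = (A_new/A_old)^z = 0.52^0.3854 = exp(0.3854 × -0.6539) = 0.7772

78%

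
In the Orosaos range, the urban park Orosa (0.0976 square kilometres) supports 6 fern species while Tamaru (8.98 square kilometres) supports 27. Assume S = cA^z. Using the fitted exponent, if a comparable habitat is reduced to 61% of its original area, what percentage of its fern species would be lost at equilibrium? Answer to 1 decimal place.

15.2%

z = ln(27/6) / ln(8.98/0.0976) = 1.5041 / 4.5219 = 0.3326
S_new/S_old = (A_new/A_old)^z = 0.61^0.3326 = exp(0.3326 × -0.4943) = 0.8484
Fraction lost = 1 − 0.8484 = 0.1516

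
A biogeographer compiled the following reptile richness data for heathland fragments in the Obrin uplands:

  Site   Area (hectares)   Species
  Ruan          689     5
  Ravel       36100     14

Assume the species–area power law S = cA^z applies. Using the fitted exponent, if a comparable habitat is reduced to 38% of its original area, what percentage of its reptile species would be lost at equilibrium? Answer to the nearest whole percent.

22%

z = ln(14/5) / ln(36100/689) = 1.0296 / 3.9588 = 0.2601
S_new/S_old = (A_new/A_old)^z = 0.38^0.2601 = exp(0.2601 × -0.9676) = 0.7775
Fraction lost = 1 − 0.7775 = 0.2225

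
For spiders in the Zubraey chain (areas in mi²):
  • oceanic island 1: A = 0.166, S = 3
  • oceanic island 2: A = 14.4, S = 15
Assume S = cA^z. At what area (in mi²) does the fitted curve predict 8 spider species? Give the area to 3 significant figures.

2.52 mi²

z = ln(15/3) / ln(14.4/0.166) = 1.6094 / 4.4630 = 0.3606
c = 3 / 0.166^0.3606 = 3 / 0.5233 = 5.733
A = (8/5.733)^(1/0.3606) ⇒ ln A = ln(1.395)/0.3606 = 0.9241
A = e^0.9241 ≈ 2.52 mi²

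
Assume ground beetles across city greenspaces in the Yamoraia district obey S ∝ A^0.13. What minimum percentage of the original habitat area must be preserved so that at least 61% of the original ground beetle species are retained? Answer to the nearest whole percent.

2%

Need (A_new/A_old)^0.13 = 0.61, so A_new/A_old = 0.61^(1/0.13) = 0.61^7.692
ln(A_new/A_old) = ln 0.61 / 0.13 = -0.4943 / 0.13 = -3.8023
A_new/A_old = e^-3.8023 ≈ 0.02232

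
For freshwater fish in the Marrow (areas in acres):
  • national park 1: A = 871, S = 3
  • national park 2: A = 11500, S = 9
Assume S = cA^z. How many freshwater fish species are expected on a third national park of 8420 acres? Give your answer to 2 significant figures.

7.9

z = ln(9/3) / ln(11500/871) = 1.0986 / 2.5805 = 0.4257
c = 3 / 871^0.4257 = 3 / 17.85 = 0.168
S₃ = 0.168 × 8420^0.4257 = 0.168 × 46.9 ≈ 7.881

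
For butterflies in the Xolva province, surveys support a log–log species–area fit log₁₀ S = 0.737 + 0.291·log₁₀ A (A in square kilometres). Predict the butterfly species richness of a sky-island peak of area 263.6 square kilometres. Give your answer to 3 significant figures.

S = 5.458 × 263.6^0.291
ln S = ln 5.458 + 0.291 × ln 263.6 = 1.6970 + 0.291 × 5.5744 = 3.3192
S = e^3.3192 ≈ 27.64

27.6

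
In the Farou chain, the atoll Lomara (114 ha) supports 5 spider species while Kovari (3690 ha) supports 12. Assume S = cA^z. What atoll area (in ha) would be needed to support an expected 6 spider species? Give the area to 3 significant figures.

z = ln(12/5) / ln(3690/114) = 0.8755 / 3.4772 = 0.2518
c = 5 / 114^0.2518 = 5 / 3.295 = 1.517
A = (6/1.517)^(1/0.2518) ⇒ ln A = ln(3.954)/0.2518 = 5.4603
A = e^5.4603 ≈ 235.2 ha

235 ha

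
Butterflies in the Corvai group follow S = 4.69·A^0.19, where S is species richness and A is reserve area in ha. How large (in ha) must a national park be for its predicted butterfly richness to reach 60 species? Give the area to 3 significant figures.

60 = 4.69 × A^0.19  ⇒  A^0.19 = 60/4.69 = 12.79
ln A = ln(12.79) / 0.19 = 2.5489 / 0.19 = 13.4153
A = e^13.4153 ≈ 670196 ha

670000 ha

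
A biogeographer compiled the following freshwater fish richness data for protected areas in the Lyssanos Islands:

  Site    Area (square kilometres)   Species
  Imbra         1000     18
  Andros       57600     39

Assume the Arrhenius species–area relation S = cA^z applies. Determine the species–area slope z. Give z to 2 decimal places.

0.19

Taking logs: ln S = ln c + z ln A, so z = (ln S₂ − ln S₁)/(ln A₂ − ln A₁).
z = ln(39/18) / ln(57600/1000) = ln(2.167) / ln(57.6) = 0.7732 / 4.0535 = 0.1907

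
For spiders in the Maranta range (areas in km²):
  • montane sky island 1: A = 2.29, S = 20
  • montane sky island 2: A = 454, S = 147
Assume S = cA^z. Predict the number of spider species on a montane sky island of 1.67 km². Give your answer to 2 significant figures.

18

z = ln(147/20) / ln(454/2.29) = 1.9947 / 5.2895 = 0.3771
c = 20 / 2.29^0.3771 = 20 / 1.367 = 14.63
S₃ = 14.63 × 1.67^0.3771 = 14.63 × 1.213 ≈ 17.76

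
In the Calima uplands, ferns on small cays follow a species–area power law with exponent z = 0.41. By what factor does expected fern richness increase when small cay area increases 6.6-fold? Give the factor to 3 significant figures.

2.17

S₂/S₁ = (A₂/A₁)^z = 6.6^0.41
ln(S₂/S₁) = 0.41 × ln 6.6 = 0.41 × 1.8871 = 0.7737
S₂/S₁ = e^0.7737 ≈ 2.168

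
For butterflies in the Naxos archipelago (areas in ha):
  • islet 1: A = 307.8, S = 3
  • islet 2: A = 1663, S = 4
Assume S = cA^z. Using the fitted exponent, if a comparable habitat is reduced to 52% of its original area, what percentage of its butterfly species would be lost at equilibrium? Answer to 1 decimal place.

10.6%

z = ln(4/3) / ln(1663/307.8) = 0.2877 / 1.6869 = 0.1705
S_new/S_old = (A_new/A_old)^z = 0.52^0.1705 = exp(0.1705 × -0.6539) = 0.8945
Fraction lost = 1 − 0.8945 = 0.1055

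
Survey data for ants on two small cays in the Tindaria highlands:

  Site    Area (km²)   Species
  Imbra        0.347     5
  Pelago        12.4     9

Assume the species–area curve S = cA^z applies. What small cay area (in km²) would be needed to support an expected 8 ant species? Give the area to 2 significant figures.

6.1 km²

z = ln(9/5) / ln(12.4/0.347) = 0.5878 / 3.5761 = 0.1644
c = 5 / 0.347^0.1644 = 5 / 0.8403 = 5.95
A = (8/5.95)^(1/0.1644) ⇒ ln A = ln(1.345)/0.1644 = 1.8011
A = e^1.8011 ≈ 6.056 km²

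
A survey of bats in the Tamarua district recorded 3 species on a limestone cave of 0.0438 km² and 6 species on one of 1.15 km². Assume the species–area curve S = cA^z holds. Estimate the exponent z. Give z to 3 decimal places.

0.212

Taking logs: ln S = ln c + z ln A, so z = (ln S₂ − ln S₁)/(ln A₂ − ln A₁).
z = ln(6/3) / ln(1.15/0.0438) = ln(2) / ln(26.26) = 0.6931 / 3.2679 = 0.2121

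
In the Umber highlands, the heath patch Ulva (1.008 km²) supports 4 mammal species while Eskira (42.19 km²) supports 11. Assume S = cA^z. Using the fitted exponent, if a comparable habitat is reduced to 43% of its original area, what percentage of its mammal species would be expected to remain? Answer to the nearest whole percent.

z = ln(11/4) / ln(42.19/1.008) = 1.0116 / 3.7342 = 0.2709
S_new/S_old = (A_new/A_old)^z = 0.43^0.2709 = exp(0.2709 × -0.8440) = 0.7956

80%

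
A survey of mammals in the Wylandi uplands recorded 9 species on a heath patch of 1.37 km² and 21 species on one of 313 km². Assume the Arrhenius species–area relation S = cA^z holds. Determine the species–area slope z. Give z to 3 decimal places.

0.156

Taking logs: ln S = ln c + z ln A, so z = (ln S₂ − ln S₁)/(ln A₂ − ln A₁).
z = ln(21/9) / ln(313/1.37) = ln(2.333) / ln(228.5) = 0.8473 / 5.4314 = 0.1560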